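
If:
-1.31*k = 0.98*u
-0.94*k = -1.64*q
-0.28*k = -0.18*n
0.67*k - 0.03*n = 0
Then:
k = 0.00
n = 0.00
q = 0.00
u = 0.00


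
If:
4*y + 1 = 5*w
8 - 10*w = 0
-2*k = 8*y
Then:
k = -3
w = 4/5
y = 3/4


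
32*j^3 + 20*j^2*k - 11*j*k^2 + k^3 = (-8*j + k)*(-4*j + k)*(j + k)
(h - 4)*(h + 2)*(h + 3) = h^3 + h^2 - 14*h - 24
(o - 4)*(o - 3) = o^2 - 7*o + 12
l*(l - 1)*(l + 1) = l^3 - l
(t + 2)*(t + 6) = t^2 + 8*t + 12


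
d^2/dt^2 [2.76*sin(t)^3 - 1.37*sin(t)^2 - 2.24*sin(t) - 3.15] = 0.169999999999998*sin(t) + 6.21*sin(3*t) - 2.74*cos(2*t)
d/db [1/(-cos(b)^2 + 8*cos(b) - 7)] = 2*(4 - cos(b))*sin(b)/(cos(b)^2 - 8*cos(b) + 7)^2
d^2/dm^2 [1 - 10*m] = 0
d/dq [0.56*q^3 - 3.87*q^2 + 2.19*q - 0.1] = 1.68*q^2 - 7.74*q + 2.19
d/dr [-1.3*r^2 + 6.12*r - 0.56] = 6.12 - 2.6*r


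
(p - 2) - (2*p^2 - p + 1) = -2*p^2 + 2*p - 3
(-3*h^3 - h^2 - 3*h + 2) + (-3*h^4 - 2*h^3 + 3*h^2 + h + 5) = -3*h^4 - 5*h^3 + 2*h^2 - 2*h + 7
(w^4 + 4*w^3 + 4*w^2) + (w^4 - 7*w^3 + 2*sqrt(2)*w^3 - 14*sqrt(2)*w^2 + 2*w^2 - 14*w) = 2*w^4 - 3*w^3 + 2*sqrt(2)*w^3 - 14*sqrt(2)*w^2 + 6*w^2 - 14*w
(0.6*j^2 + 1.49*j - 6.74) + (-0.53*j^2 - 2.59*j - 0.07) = 0.07*j^2 - 1.1*j - 6.81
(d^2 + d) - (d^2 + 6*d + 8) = -5*d - 8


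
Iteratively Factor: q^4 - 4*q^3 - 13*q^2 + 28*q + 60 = (q - 3)*(q^3 - q^2 - 16*q - 20) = (q - 3)*(q + 2)*(q^2 - 3*q - 10) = (q - 3)*(q + 2)^2*(q - 5)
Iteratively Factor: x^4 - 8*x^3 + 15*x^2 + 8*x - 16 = (x - 4)*(x^3 - 4*x^2 - x + 4) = (x - 4)*(x - 1)*(x^2 - 3*x - 4) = (x - 4)^2*(x - 1)*(x + 1)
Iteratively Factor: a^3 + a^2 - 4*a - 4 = (a + 1)*(a^2 - 4) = (a + 1)*(a + 2)*(a - 2)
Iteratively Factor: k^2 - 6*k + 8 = (k - 2)*(k - 4)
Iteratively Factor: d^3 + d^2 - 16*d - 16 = (d + 1)*(d^2 - 16) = (d + 1)*(d + 4)*(d - 4)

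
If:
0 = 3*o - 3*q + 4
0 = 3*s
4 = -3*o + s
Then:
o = -4/3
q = 0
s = 0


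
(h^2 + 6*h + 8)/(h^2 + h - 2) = (h + 4)/(h - 1)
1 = 1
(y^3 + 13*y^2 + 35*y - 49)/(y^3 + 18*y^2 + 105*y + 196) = (y - 1)/(y + 4)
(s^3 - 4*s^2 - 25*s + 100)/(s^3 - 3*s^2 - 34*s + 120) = (s + 5)/(s + 6)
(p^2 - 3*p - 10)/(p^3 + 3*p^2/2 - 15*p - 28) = 2*(p - 5)/(2*p^2 - p - 28)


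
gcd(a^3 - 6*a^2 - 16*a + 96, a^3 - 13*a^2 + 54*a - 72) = a^2 - 10*a + 24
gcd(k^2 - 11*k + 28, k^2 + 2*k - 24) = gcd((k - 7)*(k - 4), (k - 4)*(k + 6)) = k - 4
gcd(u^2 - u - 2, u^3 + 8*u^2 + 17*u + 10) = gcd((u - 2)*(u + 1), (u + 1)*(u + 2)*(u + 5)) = u + 1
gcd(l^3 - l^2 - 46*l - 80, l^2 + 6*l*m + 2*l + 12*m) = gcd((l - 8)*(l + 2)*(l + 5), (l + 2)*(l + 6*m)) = l + 2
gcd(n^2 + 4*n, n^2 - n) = n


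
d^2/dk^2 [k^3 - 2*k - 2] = 6*k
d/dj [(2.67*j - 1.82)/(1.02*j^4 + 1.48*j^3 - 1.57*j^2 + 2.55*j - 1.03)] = (-8.1702*j^4 - 0.477599999999999*j^3 + 12.2727*j^2 - 5.7148*j + 1.8909)/(1.0404*j^8 + 3.0192*j^7 - 1.0124*j^6 + 0.5548*j^5 + 7.9117*j^4 - 11.0558*j^3 + 9.7367*j^2 - 5.253*j + 1.0609)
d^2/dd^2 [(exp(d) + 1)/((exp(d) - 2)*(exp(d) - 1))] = (exp(4*d) + 7*exp(3*d) - 21*exp(2*d) + 7*exp(d) + 10)*exp(d)/(exp(6*d) - 9*exp(5*d) + 33*exp(4*d) - 63*exp(3*d) + 66*exp(2*d) - 36*exp(d) + 8)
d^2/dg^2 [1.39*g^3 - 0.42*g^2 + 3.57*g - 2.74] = 8.34*g - 0.84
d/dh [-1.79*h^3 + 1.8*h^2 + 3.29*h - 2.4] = -5.37*h^2 + 3.6*h + 3.29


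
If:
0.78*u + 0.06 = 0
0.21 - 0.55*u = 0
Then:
No Solution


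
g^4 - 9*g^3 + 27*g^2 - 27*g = g*(g - 3)^3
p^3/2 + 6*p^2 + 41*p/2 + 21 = (p/2 + 1)*(p + 3)*(p + 7)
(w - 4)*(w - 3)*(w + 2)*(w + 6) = w^4 + w^3 - 32*w^2 + 12*w + 144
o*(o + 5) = o^2 + 5*o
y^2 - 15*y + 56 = (y - 8)*(y - 7)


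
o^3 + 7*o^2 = o^2*(o + 7)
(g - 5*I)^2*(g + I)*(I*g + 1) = I*g^4 + 10*g^3 - 24*I*g^2 + 10*g - 25*I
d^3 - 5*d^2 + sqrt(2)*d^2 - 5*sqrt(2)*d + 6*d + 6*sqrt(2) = (d - 3)*(d - 2)*(d + sqrt(2))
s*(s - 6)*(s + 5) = s^3 - s^2 - 30*s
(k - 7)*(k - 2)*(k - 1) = k^3 - 10*k^2 + 23*k - 14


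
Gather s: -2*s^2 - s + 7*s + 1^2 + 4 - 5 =-2*s^2 + 6*s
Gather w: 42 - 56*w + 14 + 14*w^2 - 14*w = 14*w^2 - 70*w + 56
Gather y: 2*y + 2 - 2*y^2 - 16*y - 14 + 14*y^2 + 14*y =12*y^2 - 12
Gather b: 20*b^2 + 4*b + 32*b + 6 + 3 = 20*b^2 + 36*b + 9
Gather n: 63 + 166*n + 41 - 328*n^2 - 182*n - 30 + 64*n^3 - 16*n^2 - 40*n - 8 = 64*n^3 - 344*n^2 - 56*n + 66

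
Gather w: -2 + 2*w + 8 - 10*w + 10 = 16 - 8*w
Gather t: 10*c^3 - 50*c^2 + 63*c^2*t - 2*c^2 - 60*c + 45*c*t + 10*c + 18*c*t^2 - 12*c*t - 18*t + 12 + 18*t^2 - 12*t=10*c^3 - 52*c^2 - 50*c + t^2*(18*c + 18) + t*(63*c^2 + 33*c - 30) + 12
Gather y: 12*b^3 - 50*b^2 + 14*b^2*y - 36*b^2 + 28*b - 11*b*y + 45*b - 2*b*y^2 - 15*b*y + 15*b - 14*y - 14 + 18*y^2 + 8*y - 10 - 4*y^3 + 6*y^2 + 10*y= 12*b^3 - 86*b^2 + 88*b - 4*y^3 + y^2*(24 - 2*b) + y*(14*b^2 - 26*b + 4) - 24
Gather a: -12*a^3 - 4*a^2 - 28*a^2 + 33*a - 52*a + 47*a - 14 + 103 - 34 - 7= -12*a^3 - 32*a^2 + 28*a + 48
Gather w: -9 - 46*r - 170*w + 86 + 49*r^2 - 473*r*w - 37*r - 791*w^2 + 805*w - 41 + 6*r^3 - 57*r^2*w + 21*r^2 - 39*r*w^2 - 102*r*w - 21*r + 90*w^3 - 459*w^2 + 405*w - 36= 6*r^3 + 70*r^2 - 104*r + 90*w^3 + w^2*(-39*r - 1250) + w*(-57*r^2 - 575*r + 1040)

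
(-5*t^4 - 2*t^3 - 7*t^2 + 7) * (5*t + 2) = -25*t^5 - 20*t^4 - 39*t^3 - 14*t^2 + 35*t + 14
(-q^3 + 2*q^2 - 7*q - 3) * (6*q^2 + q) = -6*q^5 + 11*q^4 - 40*q^3 - 25*q^2 - 3*q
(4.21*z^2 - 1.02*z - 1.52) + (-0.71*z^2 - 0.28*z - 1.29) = 3.5*z^2 - 1.3*z - 2.81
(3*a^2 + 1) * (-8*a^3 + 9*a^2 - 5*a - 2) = -24*a^5 + 27*a^4 - 23*a^3 + 3*a^2 - 5*a - 2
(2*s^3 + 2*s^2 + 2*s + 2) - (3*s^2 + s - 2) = 2*s^3 - s^2 + s + 4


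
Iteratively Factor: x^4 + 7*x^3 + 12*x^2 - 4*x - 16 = (x + 2)*(x^3 + 5*x^2 + 2*x - 8) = (x - 1)*(x + 2)*(x^2 + 6*x + 8) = (x - 1)*(x + 2)^2*(x + 4)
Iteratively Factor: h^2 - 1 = (h - 1)*(h + 1)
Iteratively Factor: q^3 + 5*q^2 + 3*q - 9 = (q + 3)*(q^2 + 2*q - 3) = (q - 1)*(q + 3)*(q + 3)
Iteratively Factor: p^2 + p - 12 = (p + 4)*(p - 3)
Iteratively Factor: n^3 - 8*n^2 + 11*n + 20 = (n - 5)*(n^2 - 3*n - 4) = (n - 5)*(n + 1)*(n - 4)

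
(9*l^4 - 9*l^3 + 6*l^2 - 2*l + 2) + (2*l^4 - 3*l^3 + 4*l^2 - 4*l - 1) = 11*l^4 - 12*l^3 + 10*l^2 - 6*l + 1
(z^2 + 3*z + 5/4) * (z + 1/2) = z^3 + 7*z^2/2 + 11*z/4 + 5/8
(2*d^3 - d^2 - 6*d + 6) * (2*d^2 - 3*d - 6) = 4*d^5 - 8*d^4 - 21*d^3 + 36*d^2 + 18*d - 36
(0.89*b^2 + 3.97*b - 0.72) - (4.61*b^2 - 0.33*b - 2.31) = -3.72*b^2 + 4.3*b + 1.59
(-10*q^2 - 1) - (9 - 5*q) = -10*q^2 + 5*q - 10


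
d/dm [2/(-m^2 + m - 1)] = 2*(2*m - 1)/(m^2 - m + 1)^2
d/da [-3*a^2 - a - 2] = -6*a - 1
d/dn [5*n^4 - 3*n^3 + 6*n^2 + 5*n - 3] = 20*n^3 - 9*n^2 + 12*n + 5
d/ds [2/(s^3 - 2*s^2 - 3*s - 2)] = 2*(-3*s^2 + 4*s + 3)/(-s^3 + 2*s^2 + 3*s + 2)^2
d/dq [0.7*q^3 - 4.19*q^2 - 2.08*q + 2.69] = 2.1*q^2 - 8.38*q - 2.08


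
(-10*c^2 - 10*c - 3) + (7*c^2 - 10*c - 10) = -3*c^2 - 20*c - 13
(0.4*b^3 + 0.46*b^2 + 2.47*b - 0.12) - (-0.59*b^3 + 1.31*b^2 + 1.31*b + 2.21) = 0.99*b^3 - 0.85*b^2 + 1.16*b - 2.33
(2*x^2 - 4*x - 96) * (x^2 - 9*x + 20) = 2*x^4 - 22*x^3 - 20*x^2 + 784*x - 1920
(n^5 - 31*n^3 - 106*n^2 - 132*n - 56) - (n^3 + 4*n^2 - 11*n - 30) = n^5 - 32*n^3 - 110*n^2 - 121*n - 26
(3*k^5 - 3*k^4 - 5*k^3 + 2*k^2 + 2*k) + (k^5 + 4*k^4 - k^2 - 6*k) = 4*k^5 + k^4 - 5*k^3 + k^2 - 4*k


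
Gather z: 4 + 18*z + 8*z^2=8*z^2 + 18*z + 4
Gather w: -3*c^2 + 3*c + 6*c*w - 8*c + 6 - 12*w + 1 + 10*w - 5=-3*c^2 - 5*c + w*(6*c - 2) + 2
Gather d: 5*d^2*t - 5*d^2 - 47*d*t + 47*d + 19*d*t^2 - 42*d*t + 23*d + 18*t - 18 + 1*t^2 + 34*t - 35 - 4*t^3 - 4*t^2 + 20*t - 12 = d^2*(5*t - 5) + d*(19*t^2 - 89*t + 70) - 4*t^3 - 3*t^2 + 72*t - 65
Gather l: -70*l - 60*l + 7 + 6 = 13 - 130*l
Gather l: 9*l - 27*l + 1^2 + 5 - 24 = -18*l - 18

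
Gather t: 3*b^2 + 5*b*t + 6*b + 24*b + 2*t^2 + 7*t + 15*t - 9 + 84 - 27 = 3*b^2 + 30*b + 2*t^2 + t*(5*b + 22) + 48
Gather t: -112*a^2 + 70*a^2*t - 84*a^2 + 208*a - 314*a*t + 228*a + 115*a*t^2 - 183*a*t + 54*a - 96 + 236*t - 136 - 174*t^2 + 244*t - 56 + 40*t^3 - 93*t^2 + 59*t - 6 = -196*a^2 + 490*a + 40*t^3 + t^2*(115*a - 267) + t*(70*a^2 - 497*a + 539) - 294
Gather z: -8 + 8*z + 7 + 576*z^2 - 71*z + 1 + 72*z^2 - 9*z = 648*z^2 - 72*z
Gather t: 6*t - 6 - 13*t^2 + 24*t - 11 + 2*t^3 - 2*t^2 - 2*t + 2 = 2*t^3 - 15*t^2 + 28*t - 15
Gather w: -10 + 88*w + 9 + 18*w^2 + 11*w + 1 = 18*w^2 + 99*w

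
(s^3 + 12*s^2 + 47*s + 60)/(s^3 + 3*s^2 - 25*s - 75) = (s + 4)/(s - 5)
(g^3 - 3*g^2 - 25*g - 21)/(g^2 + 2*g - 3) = (g^2 - 6*g - 7)/(g - 1)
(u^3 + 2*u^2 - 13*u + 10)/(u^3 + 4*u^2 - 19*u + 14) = (u + 5)/(u + 7)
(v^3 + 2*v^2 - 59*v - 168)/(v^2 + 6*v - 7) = (v^2 - 5*v - 24)/(v - 1)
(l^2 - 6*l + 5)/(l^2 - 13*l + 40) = (l - 1)/(l - 8)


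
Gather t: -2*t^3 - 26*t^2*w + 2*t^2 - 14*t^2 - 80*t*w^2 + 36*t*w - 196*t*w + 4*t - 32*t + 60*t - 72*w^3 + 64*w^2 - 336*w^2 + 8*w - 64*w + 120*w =-2*t^3 + t^2*(-26*w - 12) + t*(-80*w^2 - 160*w + 32) - 72*w^3 - 272*w^2 + 64*w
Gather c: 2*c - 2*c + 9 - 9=0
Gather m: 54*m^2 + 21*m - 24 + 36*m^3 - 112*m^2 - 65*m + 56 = 36*m^3 - 58*m^2 - 44*m + 32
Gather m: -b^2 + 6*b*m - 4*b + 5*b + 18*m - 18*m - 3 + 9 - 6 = -b^2 + 6*b*m + b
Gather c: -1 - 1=-2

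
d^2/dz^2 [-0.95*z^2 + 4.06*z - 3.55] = -1.90000000000000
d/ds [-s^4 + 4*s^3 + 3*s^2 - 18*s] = -4*s^3 + 12*s^2 + 6*s - 18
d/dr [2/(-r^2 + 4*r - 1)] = 4*(r - 2)/(r^2 - 4*r + 1)^2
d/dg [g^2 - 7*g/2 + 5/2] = 2*g - 7/2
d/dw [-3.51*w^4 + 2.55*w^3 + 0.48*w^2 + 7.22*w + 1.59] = -14.04*w^3 + 7.65*w^2 + 0.96*w + 7.22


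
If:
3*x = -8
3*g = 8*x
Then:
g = -64/9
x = -8/3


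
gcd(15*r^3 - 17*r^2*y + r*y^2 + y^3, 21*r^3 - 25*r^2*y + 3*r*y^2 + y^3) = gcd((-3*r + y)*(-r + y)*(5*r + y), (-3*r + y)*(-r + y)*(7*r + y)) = 3*r^2 - 4*r*y + y^2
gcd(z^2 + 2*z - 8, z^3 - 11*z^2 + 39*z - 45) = 1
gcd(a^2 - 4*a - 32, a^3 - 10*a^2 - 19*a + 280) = a - 8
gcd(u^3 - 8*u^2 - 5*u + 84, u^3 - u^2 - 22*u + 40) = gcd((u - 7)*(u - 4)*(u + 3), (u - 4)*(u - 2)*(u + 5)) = u - 4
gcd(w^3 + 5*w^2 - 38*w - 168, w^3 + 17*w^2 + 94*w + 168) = w^2 + 11*w + 28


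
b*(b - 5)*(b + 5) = b^3 - 25*b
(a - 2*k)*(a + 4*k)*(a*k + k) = a^3*k + 2*a^2*k^2 + a^2*k - 8*a*k^3 + 2*a*k^2 - 8*k^3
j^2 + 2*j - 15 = (j - 3)*(j + 5)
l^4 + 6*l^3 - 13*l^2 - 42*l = l*(l - 3)*(l + 2)*(l + 7)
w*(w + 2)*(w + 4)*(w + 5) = w^4 + 11*w^3 + 38*w^2 + 40*w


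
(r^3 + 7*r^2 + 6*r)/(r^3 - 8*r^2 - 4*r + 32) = r*(r^2 + 7*r + 6)/(r^3 - 8*r^2 - 4*r + 32)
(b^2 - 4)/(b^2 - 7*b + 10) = (b + 2)/(b - 5)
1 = 1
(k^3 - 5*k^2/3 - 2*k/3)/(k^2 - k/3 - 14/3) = k*(-3*k^2 + 5*k + 2)/(-3*k^2 + k + 14)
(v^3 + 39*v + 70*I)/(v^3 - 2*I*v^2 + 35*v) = (v + 2*I)/v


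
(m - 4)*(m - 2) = m^2 - 6*m + 8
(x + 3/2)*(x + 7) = x^2 + 17*x/2 + 21/2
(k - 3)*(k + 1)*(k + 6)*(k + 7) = k^4 + 11*k^3 + 13*k^2 - 123*k - 126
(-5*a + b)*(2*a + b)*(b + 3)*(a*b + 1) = -10*a^3*b^2 - 30*a^3*b - 3*a^2*b^3 - 9*a^2*b^2 - 10*a^2*b - 30*a^2 + a*b^4 + 3*a*b^3 - 3*a*b^2 - 9*a*b + b^3 + 3*b^2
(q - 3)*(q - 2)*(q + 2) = q^3 - 3*q^2 - 4*q + 12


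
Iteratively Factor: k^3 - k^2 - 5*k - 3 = (k + 1)*(k^2 - 2*k - 3) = (k + 1)^2*(k - 3)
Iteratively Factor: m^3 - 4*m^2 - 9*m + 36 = (m - 3)*(m^2 - m - 12) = (m - 3)*(m + 3)*(m - 4)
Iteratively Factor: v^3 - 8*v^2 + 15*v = (v - 5)*(v^2 - 3*v) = v*(v - 5)*(v - 3)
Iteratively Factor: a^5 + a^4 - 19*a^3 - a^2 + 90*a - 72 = (a - 3)*(a^4 + 4*a^3 - 7*a^2 - 22*a + 24) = (a - 3)*(a - 1)*(a^3 + 5*a^2 - 2*a - 24) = (a - 3)*(a - 1)*(a + 4)*(a^2 + a - 6) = (a - 3)*(a - 1)*(a + 3)*(a + 4)*(a - 2)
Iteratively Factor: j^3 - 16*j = (j + 4)*(j^2 - 4*j) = (j - 4)*(j + 4)*(j)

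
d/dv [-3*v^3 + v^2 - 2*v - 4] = -9*v^2 + 2*v - 2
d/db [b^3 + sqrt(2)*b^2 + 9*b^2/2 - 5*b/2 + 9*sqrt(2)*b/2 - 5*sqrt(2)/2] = 3*b^2 + 2*sqrt(2)*b + 9*b - 5/2 + 9*sqrt(2)/2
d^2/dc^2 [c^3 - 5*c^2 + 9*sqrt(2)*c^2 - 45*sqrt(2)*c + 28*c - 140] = 6*c - 10 + 18*sqrt(2)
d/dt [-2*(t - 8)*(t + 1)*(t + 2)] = -6*t^2 + 20*t + 44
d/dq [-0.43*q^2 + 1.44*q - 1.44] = 1.44 - 0.86*q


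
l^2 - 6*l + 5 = (l - 5)*(l - 1)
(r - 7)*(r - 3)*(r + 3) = r^3 - 7*r^2 - 9*r + 63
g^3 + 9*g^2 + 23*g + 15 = (g + 1)*(g + 3)*(g + 5)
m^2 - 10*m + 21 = (m - 7)*(m - 3)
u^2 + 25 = (u - 5*I)*(u + 5*I)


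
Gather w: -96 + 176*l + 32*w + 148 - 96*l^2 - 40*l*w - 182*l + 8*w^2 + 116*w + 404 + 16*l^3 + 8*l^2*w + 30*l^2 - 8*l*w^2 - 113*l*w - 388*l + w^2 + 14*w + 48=16*l^3 - 66*l^2 - 394*l + w^2*(9 - 8*l) + w*(8*l^2 - 153*l + 162) + 504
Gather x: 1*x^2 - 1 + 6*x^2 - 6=7*x^2 - 7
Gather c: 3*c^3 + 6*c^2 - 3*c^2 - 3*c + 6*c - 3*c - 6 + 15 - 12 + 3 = 3*c^3 + 3*c^2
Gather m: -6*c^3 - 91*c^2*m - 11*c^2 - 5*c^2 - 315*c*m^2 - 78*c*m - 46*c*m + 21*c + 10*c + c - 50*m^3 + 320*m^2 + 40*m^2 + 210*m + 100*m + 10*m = -6*c^3 - 16*c^2 + 32*c - 50*m^3 + m^2*(360 - 315*c) + m*(-91*c^2 - 124*c + 320)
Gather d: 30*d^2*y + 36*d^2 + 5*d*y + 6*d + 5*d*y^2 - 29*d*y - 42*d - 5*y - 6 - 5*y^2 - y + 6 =d^2*(30*y + 36) + d*(5*y^2 - 24*y - 36) - 5*y^2 - 6*y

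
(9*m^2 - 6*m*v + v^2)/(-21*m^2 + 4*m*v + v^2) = (-3*m + v)/(7*m + v)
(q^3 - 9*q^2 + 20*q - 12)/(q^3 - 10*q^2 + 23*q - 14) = (q - 6)/(q - 7)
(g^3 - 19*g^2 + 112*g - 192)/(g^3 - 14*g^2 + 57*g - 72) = (g - 8)/(g - 3)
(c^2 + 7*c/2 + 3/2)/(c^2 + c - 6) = (c + 1/2)/(c - 2)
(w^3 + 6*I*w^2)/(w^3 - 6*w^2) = (w + 6*I)/(w - 6)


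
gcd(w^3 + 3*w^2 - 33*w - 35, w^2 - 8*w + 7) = 1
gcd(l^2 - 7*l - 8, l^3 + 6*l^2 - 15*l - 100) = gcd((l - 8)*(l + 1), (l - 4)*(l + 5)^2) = 1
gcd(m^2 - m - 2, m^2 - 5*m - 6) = m + 1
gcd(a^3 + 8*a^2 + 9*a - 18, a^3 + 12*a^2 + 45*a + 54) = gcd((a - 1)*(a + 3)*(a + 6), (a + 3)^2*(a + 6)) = a^2 + 9*a + 18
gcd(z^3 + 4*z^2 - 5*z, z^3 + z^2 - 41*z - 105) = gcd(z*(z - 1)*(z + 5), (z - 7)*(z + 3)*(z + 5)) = z + 5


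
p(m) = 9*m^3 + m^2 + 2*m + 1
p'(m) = 27*m^2 + 2*m + 2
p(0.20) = 1.51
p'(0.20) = 3.48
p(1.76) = 56.68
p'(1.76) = 89.16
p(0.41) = 2.61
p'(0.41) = 7.36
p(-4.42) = -765.46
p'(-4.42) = 520.64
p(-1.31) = -20.14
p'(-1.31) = 45.71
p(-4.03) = -579.88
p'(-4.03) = 432.44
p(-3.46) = -366.74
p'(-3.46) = 318.31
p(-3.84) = -501.54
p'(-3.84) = 392.45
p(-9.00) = -6497.00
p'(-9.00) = 2171.00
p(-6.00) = -1919.00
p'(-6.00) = 962.00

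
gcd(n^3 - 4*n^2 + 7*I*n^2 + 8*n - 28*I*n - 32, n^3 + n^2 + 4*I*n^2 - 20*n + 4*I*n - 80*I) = n - 4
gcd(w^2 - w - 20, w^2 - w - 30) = 1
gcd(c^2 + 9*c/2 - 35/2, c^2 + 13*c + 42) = c + 7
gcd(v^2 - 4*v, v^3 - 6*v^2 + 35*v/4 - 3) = v - 4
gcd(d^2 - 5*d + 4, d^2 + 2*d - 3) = d - 1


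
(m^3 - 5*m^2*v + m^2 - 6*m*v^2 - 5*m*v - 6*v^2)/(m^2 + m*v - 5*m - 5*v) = (m^2 - 6*m*v + m - 6*v)/(m - 5)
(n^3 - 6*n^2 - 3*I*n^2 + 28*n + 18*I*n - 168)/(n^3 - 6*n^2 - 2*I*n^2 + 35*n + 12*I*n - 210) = (n + 4*I)/(n + 5*I)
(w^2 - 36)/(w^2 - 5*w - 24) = (36 - w^2)/(-w^2 + 5*w + 24)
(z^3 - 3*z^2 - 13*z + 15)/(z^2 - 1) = (z^2 - 2*z - 15)/(z + 1)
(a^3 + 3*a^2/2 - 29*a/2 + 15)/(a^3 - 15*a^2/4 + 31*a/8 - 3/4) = 4*(a + 5)/(4*a - 1)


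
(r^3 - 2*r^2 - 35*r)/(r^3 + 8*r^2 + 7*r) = (r^2 - 2*r - 35)/(r^2 + 8*r + 7)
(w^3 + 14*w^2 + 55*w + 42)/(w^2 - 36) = (w^2 + 8*w + 7)/(w - 6)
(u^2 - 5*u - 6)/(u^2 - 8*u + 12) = (u + 1)/(u - 2)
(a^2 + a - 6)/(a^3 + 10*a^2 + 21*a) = (a - 2)/(a*(a + 7))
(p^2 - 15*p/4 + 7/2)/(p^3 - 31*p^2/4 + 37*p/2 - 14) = 1/(p - 4)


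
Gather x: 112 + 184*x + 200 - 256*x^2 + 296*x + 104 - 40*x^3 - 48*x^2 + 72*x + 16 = -40*x^3 - 304*x^2 + 552*x + 432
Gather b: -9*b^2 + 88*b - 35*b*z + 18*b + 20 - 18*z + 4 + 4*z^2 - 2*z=-9*b^2 + b*(106 - 35*z) + 4*z^2 - 20*z + 24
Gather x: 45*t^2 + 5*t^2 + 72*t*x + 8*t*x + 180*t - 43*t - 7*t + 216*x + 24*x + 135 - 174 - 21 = 50*t^2 + 130*t + x*(80*t + 240) - 60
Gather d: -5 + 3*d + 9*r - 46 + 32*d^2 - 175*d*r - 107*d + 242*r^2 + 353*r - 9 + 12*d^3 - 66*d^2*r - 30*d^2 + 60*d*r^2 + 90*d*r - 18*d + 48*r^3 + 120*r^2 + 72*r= 12*d^3 + d^2*(2 - 66*r) + d*(60*r^2 - 85*r - 122) + 48*r^3 + 362*r^2 + 434*r - 60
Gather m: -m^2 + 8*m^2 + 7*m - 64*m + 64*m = 7*m^2 + 7*m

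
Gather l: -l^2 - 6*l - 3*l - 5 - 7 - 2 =-l^2 - 9*l - 14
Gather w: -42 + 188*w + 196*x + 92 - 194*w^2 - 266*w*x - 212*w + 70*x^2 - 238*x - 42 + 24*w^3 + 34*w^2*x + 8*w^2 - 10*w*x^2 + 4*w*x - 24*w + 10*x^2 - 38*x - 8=24*w^3 + w^2*(34*x - 186) + w*(-10*x^2 - 262*x - 48) + 80*x^2 - 80*x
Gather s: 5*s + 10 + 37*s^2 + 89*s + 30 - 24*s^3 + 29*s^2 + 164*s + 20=-24*s^3 + 66*s^2 + 258*s + 60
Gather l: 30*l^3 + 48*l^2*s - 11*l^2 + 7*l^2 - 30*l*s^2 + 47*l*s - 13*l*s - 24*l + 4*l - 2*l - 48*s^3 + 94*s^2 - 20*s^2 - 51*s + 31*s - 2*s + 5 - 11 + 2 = 30*l^3 + l^2*(48*s - 4) + l*(-30*s^2 + 34*s - 22) - 48*s^3 + 74*s^2 - 22*s - 4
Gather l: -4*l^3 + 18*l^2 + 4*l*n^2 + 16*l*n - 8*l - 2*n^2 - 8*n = -4*l^3 + 18*l^2 + l*(4*n^2 + 16*n - 8) - 2*n^2 - 8*n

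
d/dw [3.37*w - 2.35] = 3.37000000000000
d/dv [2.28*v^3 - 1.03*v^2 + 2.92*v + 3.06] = 6.84*v^2 - 2.06*v + 2.92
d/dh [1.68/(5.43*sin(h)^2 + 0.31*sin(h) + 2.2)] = -(18.2448*sin(h) + 0.5208)*cos(h)/(5.43*sin(h)^2 + 0.31*sin(h) + 2.2)^2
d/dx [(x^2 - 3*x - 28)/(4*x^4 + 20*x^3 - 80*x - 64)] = (-x^3 + 10*x^2 + 7*x - 16)/(2*(x^6 + 2*x^5 - 7*x^4 - 16*x^3 + 8*x^2 + 32*x + 16))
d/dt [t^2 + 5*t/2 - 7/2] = 2*t + 5/2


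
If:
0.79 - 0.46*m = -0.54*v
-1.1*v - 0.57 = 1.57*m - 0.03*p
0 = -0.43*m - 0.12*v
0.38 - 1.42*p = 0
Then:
No Solution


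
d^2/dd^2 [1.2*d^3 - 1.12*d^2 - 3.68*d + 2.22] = 7.2*d - 2.24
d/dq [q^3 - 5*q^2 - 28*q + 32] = 3*q^2 - 10*q - 28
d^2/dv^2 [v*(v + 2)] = 2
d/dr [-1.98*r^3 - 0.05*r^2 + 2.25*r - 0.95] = -5.94*r^2 - 0.1*r + 2.25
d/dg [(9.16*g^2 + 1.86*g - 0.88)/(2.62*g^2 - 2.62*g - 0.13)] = (-28.8724*g^2 + 2.2296*g - 2.5474)/(6.8644*g^4 - 13.7288*g^3 + 6.1832*g^2 + 0.6812*g + 0.0169)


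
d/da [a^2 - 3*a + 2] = 2*a - 3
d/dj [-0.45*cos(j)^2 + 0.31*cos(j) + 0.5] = (0.9*cos(j) - 0.31)*sin(j)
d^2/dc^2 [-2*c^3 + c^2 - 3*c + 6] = 2 - 12*c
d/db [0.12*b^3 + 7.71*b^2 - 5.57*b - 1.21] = 0.36*b^2 + 15.42*b - 5.57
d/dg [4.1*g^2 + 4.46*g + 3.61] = 8.2*g + 4.46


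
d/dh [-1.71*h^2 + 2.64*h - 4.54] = 2.64 - 3.42*h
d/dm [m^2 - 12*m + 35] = 2*m - 12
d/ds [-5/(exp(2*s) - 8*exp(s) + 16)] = 10*(exp(s) - 4)*exp(s)/(exp(2*s) - 8*exp(s) + 16)^2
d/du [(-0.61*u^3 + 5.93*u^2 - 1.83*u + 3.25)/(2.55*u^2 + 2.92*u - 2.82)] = (-1.5555*u^4 - 3.5624*u^3 + 27.1427*u^2 - 50.0202*u - 4.3294)/(6.5025*u^4 + 14.892*u^3 - 5.8556*u^2 - 16.4688*u + 7.9524)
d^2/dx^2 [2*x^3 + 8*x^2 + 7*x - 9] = 12*x + 16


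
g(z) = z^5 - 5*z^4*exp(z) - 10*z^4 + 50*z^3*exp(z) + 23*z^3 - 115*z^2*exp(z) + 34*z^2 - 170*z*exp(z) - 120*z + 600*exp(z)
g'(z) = -5*z^4*exp(z) + 5*z^4 + 30*z^3*exp(z) - 40*z^3 + 35*z^2*exp(z) + 69*z^2 - 400*z*exp(z) + 68*z + 430*exp(z) - 120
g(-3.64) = -2710.85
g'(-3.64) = 3354.26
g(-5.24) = -13303.51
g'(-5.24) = 10918.59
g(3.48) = -330.19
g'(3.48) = -231.29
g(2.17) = 746.05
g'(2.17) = -624.23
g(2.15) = 758.35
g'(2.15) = -605.71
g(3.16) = -146.35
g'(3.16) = -838.41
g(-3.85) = -3483.17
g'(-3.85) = 4015.30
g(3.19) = -170.96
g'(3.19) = -801.34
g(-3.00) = -1091.64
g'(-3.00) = 1818.34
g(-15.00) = -1333800.14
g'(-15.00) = 402509.90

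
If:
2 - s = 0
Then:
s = 2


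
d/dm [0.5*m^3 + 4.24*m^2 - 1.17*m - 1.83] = 1.5*m^2 + 8.48*m - 1.17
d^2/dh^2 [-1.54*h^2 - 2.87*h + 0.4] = -3.08000000000000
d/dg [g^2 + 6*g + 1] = 2*g + 6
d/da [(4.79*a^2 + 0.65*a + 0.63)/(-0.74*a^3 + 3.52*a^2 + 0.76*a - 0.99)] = (3.5446*a^4 + 0.961999999999996*a^3 + 2.751*a^2 - 13.9194*a - 1.1223)/(0.5476*a^6 - 5.2096*a^5 + 11.2656*a^4 + 6.8156*a^3 - 6.392*a^2 - 1.5048*a + 0.9801)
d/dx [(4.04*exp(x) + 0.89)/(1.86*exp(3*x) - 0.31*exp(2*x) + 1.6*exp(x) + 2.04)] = (-15.0288*exp(3*x) - 3.7138*exp(2*x) + 0.5518*exp(x) + 6.8176)*exp(x)/(3.4596*exp(6*x) - 1.1532*exp(5*x) + 6.0481*exp(4*x) + 6.5968*exp(3*x) + 1.2952*exp(2*x) + 6.528*exp(x) + 4.1616)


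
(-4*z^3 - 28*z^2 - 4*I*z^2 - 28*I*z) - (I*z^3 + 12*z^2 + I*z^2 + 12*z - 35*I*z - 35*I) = -4*z^3 - I*z^3 - 40*z^2 - 5*I*z^2 - 12*z + 7*I*z + 35*I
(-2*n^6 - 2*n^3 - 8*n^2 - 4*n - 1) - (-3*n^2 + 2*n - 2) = -2*n^6 - 2*n^3 - 5*n^2 - 6*n + 1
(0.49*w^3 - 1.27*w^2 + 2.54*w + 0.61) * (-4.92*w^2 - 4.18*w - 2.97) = -2.4108*w^5 + 4.2002*w^4 - 8.6435*w^3 - 9.8465*w^2 - 10.0936*w - 1.8117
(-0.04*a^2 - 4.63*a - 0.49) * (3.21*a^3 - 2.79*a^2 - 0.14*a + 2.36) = -0.1284*a^5 - 14.7507*a^4 + 11.3504*a^3 + 1.9209*a^2 - 10.8582*a - 1.1564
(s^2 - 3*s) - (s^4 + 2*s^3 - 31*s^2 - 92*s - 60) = -s^4 - 2*s^3 + 32*s^2 + 89*s + 60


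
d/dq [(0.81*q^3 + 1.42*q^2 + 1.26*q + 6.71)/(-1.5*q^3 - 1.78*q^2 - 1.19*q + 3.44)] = (0.6882*q^4 + 1.8522*q^3 + 39.1072*q^2 + 33.6572*q + 12.3193)/(2.25*q^6 + 5.34*q^5 + 6.7384*q^4 - 6.0836*q^3 - 10.8303*q^2 - 8.1872*q + 11.8336)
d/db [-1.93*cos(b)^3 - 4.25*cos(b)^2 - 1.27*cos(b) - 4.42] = (5.79*cos(b)^2 + 8.5*cos(b) + 1.27)*sin(b)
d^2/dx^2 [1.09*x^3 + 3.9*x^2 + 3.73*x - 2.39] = 6.54*x + 7.8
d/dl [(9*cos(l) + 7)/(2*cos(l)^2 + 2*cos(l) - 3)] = (18*cos(l)^2 + 28*cos(l) + 41)*sin(l)/(2*cos(l) + cos(2*l) - 2)^2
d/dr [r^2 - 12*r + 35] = 2*r - 12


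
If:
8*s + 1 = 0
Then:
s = -1/8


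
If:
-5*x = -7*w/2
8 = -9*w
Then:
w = -8/9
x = -28/45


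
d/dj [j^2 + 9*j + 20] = 2*j + 9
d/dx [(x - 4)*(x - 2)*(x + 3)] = 3*x^2 - 6*x - 10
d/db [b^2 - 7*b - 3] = 2*b - 7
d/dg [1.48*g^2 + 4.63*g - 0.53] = 2.96*g + 4.63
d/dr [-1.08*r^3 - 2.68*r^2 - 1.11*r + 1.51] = -3.24*r^2 - 5.36*r - 1.11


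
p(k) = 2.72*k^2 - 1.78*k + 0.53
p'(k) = 5.44*k - 1.78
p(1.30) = 2.81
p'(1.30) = 5.29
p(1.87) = 6.71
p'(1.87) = 8.39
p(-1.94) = 14.22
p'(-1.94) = -12.33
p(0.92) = 1.19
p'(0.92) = 3.22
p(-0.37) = 1.56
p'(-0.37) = -3.79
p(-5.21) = 83.64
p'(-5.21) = -30.12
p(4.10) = 38.96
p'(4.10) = 20.52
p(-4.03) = 51.88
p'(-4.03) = -23.70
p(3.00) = 19.67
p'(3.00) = 14.54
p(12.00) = 370.85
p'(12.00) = 63.50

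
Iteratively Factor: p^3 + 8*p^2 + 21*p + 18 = (p + 2)*(p^2 + 6*p + 9) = (p + 2)*(p + 3)*(p + 3)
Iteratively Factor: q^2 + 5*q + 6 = (q + 3)*(q + 2)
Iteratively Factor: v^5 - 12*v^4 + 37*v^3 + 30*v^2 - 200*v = (v + 2)*(v^4 - 14*v^3 + 65*v^2 - 100*v) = v*(v + 2)*(v^3 - 14*v^2 + 65*v - 100) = v*(v - 5)*(v + 2)*(v^2 - 9*v + 20) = v*(v - 5)*(v - 4)*(v + 2)*(v - 5)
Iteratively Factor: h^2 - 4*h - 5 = (h - 5)*(h + 1)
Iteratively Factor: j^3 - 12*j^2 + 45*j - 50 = (j - 2)*(j^2 - 10*j + 25) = (j - 5)*(j - 2)*(j - 5)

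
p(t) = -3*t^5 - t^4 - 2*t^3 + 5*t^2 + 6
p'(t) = -15*t^4 - 4*t^3 - 6*t^2 + 10*t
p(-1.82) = 83.55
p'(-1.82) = -178.54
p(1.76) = -49.67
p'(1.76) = -166.72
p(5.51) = -16334.79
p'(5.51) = -14622.23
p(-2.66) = 428.47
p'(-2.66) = -744.73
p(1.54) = -21.06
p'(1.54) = -97.81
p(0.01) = 6.00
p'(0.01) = 0.10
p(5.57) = -17231.15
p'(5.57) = -15259.85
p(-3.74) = 2180.14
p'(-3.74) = -2846.87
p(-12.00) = 729942.00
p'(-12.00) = -305112.00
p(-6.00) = 22650.00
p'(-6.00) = -18852.00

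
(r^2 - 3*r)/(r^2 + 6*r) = (r - 3)/(r + 6)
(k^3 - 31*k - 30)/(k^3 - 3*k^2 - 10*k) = (-k^3 + 31*k + 30)/(k*(-k^2 + 3*k + 10))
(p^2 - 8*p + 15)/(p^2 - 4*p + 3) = (p - 5)/(p - 1)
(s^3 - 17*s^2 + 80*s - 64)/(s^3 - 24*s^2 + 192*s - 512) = (s - 1)/(s - 8)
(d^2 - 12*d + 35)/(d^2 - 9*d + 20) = (d - 7)/(d - 4)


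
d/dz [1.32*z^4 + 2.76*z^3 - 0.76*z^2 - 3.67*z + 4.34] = 5.28*z^3 + 8.28*z^2 - 1.52*z - 3.67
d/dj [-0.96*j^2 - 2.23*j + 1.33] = -1.92*j - 2.23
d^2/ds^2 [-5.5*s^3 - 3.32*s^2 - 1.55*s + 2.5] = -33.0*s - 6.64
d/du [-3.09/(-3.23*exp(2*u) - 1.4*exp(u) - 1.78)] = (-19.9614*exp(u) - 4.326)*exp(u)/(3.23*exp(2*u) + 1.4*exp(u) + 1.78)^2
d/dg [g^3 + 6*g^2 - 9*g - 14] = 3*g^2 + 12*g - 9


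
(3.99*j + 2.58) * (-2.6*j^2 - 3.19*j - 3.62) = -10.374*j^3 - 19.4361*j^2 - 22.674*j - 9.3396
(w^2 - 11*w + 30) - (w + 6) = w^2 - 12*w + 24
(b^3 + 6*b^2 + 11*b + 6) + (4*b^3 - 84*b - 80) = 5*b^3 + 6*b^2 - 73*b - 74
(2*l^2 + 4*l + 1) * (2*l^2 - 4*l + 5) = 4*l^4 - 4*l^2 + 16*l + 5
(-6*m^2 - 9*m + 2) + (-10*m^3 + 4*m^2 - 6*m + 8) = -10*m^3 - 2*m^2 - 15*m + 10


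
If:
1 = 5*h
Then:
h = 1/5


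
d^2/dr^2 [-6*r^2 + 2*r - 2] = -12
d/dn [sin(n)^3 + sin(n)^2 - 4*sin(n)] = (3*sin(n)^2 + 2*sin(n) - 4)*cos(n)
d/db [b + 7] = 1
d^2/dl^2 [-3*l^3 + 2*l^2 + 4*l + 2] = 4 - 18*l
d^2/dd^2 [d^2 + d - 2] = 2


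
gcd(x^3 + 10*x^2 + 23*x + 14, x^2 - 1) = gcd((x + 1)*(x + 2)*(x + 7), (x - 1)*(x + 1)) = x + 1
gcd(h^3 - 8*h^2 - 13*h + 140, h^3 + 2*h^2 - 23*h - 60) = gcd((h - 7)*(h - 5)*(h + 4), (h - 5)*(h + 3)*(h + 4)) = h^2 - h - 20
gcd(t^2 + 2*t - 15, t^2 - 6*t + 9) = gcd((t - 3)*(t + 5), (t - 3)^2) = t - 3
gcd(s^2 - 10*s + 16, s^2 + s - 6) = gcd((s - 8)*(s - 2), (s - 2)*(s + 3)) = s - 2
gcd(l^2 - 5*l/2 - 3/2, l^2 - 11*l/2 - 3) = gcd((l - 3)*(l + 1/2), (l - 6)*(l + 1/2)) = l + 1/2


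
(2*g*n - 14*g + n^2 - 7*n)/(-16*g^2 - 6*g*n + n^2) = (7 - n)/(8*g - n)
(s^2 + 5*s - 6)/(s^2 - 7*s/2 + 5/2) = 2*(s + 6)/(2*s - 5)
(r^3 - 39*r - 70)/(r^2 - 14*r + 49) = (r^2 + 7*r + 10)/(r - 7)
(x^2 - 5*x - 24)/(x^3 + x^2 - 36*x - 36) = (x^2 - 5*x - 24)/(x^3 + x^2 - 36*x - 36)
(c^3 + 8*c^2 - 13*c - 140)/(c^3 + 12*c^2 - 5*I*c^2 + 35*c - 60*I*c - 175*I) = (c - 4)/(c - 5*I)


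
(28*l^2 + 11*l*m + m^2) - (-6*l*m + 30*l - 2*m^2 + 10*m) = 28*l^2 + 17*l*m - 30*l + 3*m^2 - 10*m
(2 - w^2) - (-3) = 5 - w^2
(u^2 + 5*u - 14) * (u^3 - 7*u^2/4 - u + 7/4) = u^5 + 13*u^4/4 - 95*u^3/4 + 85*u^2/4 + 91*u/4 - 49/2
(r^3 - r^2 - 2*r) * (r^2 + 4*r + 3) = r^5 + 3*r^4 - 3*r^3 - 11*r^2 - 6*r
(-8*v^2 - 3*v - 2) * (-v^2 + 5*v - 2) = 8*v^4 - 37*v^3 + 3*v^2 - 4*v + 4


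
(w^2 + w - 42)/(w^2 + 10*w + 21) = (w - 6)/(w + 3)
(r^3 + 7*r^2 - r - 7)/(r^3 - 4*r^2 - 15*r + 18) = (r^2 + 8*r + 7)/(r^2 - 3*r - 18)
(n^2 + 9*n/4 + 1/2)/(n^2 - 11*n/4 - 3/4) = (n + 2)/(n - 3)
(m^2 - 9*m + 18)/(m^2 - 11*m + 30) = (m - 3)/(m - 5)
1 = 1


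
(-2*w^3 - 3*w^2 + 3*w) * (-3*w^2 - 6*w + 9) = 6*w^5 + 21*w^4 - 9*w^3 - 45*w^2 + 27*w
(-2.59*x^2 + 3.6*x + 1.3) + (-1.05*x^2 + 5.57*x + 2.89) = -3.64*x^2 + 9.17*x + 4.19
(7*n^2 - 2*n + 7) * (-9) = -63*n^2 + 18*n - 63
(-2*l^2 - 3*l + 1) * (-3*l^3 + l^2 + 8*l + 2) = 6*l^5 + 7*l^4 - 22*l^3 - 27*l^2 + 2*l + 2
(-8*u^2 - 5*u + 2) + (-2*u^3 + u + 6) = -2*u^3 - 8*u^2 - 4*u + 8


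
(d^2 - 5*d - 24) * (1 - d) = -d^3 + 6*d^2 + 19*d - 24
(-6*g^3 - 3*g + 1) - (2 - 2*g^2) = -6*g^3 + 2*g^2 - 3*g - 1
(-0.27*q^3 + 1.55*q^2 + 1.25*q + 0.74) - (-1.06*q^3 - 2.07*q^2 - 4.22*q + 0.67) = 0.79*q^3 + 3.62*q^2 + 5.47*q + 0.07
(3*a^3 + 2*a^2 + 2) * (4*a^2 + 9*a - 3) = 12*a^5 + 35*a^4 + 9*a^3 + 2*a^2 + 18*a - 6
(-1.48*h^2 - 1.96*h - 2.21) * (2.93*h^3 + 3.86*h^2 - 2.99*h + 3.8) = -4.3364*h^5 - 11.4556*h^4 - 9.6157*h^3 - 8.2942*h^2 - 0.840099999999999*h - 8.398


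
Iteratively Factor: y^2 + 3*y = (y + 3)*(y)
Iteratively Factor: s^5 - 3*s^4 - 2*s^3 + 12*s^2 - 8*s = (s)*(s^4 - 3*s^3 - 2*s^2 + 12*s - 8) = s*(s - 2)*(s^3 - s^2 - 4*s + 4) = s*(s - 2)*(s - 1)*(s^2 - 4) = s*(s - 2)*(s - 1)*(s + 2)*(s - 2)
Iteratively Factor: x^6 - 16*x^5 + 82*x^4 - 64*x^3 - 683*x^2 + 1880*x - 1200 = (x - 4)*(x^5 - 12*x^4 + 34*x^3 + 72*x^2 - 395*x + 300) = (x - 5)*(x - 4)*(x^4 - 7*x^3 - x^2 + 67*x - 60) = (x - 5)*(x - 4)*(x - 1)*(x^3 - 6*x^2 - 7*x + 60) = (x - 5)*(x - 4)^2*(x - 1)*(x^2 - 2*x - 15) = (x - 5)*(x - 4)^2*(x - 1)*(x + 3)*(x - 5)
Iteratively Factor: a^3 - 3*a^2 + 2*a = (a)*(a^2 - 3*a + 2) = a*(a - 2)*(a - 1)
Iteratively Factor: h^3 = (h)*(h^2) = h^2*(h)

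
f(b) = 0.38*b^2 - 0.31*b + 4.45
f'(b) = 0.76*b - 0.31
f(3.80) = 8.76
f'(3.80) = 2.58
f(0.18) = 4.41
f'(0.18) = -0.17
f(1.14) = 4.59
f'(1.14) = 0.56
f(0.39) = 4.39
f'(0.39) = -0.01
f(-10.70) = 51.27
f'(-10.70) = -8.44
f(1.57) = 4.90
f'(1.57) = 0.88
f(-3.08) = 9.01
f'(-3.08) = -2.65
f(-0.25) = 4.55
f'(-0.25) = -0.50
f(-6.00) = 19.99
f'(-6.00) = -4.87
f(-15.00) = 94.60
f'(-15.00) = -11.71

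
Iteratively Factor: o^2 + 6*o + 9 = (o + 3)*(o + 3)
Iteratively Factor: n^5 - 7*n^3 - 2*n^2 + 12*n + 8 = (n + 1)*(n^4 - n^3 - 6*n^2 + 4*n + 8) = (n - 2)*(n + 1)*(n^3 + n^2 - 4*n - 4) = (n - 2)*(n + 1)^2*(n^2 - 4) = (n - 2)^2*(n + 1)^2*(n + 2)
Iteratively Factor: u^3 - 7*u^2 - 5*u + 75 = (u - 5)*(u^2 - 2*u - 15) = (u - 5)*(u + 3)*(u - 5)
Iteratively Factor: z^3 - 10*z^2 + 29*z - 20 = (z - 4)*(z^2 - 6*z + 5) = (z - 5)*(z - 4)*(z - 1)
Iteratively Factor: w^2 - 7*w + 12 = (w - 3)*(w - 4)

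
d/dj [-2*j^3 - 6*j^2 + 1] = 6*j*(-j - 2)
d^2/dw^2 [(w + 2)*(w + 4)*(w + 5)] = 6*w + 22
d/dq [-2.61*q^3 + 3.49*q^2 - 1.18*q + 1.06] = -7.83*q^2 + 6.98*q - 1.18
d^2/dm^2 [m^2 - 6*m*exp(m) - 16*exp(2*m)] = -6*m*exp(m) - 64*exp(2*m) - 12*exp(m) + 2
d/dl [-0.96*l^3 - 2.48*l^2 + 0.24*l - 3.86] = -2.88*l^2 - 4.96*l + 0.24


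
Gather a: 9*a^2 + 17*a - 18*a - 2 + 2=9*a^2 - a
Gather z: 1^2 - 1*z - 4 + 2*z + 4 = z + 1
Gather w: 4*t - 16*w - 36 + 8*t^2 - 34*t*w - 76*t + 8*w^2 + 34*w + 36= 8*t^2 - 72*t + 8*w^2 + w*(18 - 34*t)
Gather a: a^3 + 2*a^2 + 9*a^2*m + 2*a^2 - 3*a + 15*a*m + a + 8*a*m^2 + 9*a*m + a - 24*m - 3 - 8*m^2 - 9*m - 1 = a^3 + a^2*(9*m + 4) + a*(8*m^2 + 24*m - 1) - 8*m^2 - 33*m - 4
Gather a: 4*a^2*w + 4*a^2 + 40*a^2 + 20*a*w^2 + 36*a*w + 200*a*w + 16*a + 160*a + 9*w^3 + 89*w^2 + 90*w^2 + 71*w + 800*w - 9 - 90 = a^2*(4*w + 44) + a*(20*w^2 + 236*w + 176) + 9*w^3 + 179*w^2 + 871*w - 99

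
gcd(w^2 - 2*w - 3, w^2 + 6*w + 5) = w + 1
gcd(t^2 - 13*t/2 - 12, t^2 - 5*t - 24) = t - 8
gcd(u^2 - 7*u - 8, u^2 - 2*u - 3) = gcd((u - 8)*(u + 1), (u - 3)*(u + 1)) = u + 1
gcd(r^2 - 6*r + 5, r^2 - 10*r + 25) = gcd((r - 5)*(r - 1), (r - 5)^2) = r - 5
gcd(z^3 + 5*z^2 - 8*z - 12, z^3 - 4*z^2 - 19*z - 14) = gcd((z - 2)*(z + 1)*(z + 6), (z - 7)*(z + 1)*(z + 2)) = z + 1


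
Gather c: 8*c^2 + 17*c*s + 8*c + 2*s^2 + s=8*c^2 + c*(17*s + 8) + 2*s^2 + s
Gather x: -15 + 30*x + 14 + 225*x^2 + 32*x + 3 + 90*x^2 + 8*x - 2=315*x^2 + 70*x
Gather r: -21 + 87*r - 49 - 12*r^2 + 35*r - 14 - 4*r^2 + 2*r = -16*r^2 + 124*r - 84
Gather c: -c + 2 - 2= -c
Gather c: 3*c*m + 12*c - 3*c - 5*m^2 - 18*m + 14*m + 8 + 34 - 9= c*(3*m + 9) - 5*m^2 - 4*m + 33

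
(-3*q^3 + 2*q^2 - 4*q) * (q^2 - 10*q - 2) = -3*q^5 + 32*q^4 - 18*q^3 + 36*q^2 + 8*q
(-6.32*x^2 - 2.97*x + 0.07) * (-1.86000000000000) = 11.7552*x^2 + 5.5242*x - 0.1302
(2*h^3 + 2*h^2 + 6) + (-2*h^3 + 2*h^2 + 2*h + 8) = 4*h^2 + 2*h + 14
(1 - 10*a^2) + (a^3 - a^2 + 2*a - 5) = a^3 - 11*a^2 + 2*a - 4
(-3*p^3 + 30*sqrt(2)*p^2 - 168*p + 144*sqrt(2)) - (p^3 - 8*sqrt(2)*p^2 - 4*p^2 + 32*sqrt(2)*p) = -4*p^3 + 4*p^2 + 38*sqrt(2)*p^2 - 168*p - 32*sqrt(2)*p + 144*sqrt(2)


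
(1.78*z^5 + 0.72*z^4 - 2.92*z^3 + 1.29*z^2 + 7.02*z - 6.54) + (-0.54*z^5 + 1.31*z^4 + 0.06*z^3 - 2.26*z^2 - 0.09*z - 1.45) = 1.24*z^5 + 2.03*z^4 - 2.86*z^3 - 0.97*z^2 + 6.93*z - 7.99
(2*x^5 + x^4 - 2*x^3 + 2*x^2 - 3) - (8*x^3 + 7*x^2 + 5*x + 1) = 2*x^5 + x^4 - 10*x^3 - 5*x^2 - 5*x - 4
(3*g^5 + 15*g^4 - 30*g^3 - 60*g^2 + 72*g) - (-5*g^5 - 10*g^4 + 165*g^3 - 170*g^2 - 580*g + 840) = 8*g^5 + 25*g^4 - 195*g^3 + 110*g^2 + 652*g - 840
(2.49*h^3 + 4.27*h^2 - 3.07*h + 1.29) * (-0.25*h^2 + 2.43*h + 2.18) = -0.6225*h^5 + 4.9832*h^4 + 16.5718*h^3 + 1.526*h^2 - 3.5579*h + 2.8122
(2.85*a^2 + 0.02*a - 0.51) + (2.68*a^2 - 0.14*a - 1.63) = 5.53*a^2 - 0.12*a - 2.14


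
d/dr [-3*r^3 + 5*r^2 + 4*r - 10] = -9*r^2 + 10*r + 4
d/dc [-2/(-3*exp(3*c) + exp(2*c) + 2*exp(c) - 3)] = (-18*exp(2*c) + 4*exp(c) + 4)*exp(c)/(3*exp(3*c) - exp(2*c) - 2*exp(c) + 3)^2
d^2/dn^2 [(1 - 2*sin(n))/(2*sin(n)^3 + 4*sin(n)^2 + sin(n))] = (32*sin(n)^4 + 12*sin(n)^3 - 120*sin(n)^2 - 124*sin(n) + 60 + 107/sin(n) + 24/sin(n)^2 + 2/sin(n)^3)/(2*sin(n)^2 + 4*sin(n) + 1)^3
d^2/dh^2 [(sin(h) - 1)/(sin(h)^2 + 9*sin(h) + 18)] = (-sin(h)^5 + 13*sin(h)^4 + 137*sin(h)^3 + 165*sin(h)^2 - 648*sin(h) - 450)/(sin(h)^2 + 9*sin(h) + 18)^3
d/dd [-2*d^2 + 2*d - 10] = 2 - 4*d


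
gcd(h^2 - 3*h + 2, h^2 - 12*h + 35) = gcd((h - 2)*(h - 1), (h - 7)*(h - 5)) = 1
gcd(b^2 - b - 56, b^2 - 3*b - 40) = b - 8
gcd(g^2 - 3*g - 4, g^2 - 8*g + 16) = g - 4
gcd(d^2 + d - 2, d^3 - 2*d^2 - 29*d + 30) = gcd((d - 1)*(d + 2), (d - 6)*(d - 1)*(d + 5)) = d - 1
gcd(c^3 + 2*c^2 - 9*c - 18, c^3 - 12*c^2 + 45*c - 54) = c - 3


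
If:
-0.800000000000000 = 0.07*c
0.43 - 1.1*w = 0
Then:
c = -11.43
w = 0.39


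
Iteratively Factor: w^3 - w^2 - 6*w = (w - 3)*(w^2 + 2*w) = (w - 3)*(w + 2)*(w)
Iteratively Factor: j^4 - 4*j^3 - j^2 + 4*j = (j - 1)*(j^3 - 3*j^2 - 4*j) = j*(j - 1)*(j^2 - 3*j - 4) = j*(j - 4)*(j - 1)*(j + 1)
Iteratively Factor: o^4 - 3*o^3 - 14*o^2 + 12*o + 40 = (o + 2)*(o^3 - 5*o^2 - 4*o + 20) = (o + 2)^2*(o^2 - 7*o + 10) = (o - 5)*(o + 2)^2*(o - 2)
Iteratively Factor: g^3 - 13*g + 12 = (g + 4)*(g^2 - 4*g + 3) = (g - 3)*(g + 4)*(g - 1)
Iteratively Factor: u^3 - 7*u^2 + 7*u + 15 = (u - 5)*(u^2 - 2*u - 3) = (u - 5)*(u - 3)*(u + 1)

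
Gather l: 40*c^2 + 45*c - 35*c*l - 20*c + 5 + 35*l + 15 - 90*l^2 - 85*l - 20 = 40*c^2 + 25*c - 90*l^2 + l*(-35*c - 50)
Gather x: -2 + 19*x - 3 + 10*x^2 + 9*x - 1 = 10*x^2 + 28*x - 6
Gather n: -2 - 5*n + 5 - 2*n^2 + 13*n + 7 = -2*n^2 + 8*n + 10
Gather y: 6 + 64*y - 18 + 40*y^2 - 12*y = 40*y^2 + 52*y - 12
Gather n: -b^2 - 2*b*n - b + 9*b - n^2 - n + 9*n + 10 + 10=-b^2 + 8*b - n^2 + n*(8 - 2*b) + 20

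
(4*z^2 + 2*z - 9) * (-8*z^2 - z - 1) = -32*z^4 - 20*z^3 + 66*z^2 + 7*z + 9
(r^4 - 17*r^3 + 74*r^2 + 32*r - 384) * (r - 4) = r^5 - 21*r^4 + 142*r^3 - 264*r^2 - 512*r + 1536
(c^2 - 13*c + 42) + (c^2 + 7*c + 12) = 2*c^2 - 6*c + 54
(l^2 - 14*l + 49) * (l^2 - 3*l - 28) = l^4 - 17*l^3 + 63*l^2 + 245*l - 1372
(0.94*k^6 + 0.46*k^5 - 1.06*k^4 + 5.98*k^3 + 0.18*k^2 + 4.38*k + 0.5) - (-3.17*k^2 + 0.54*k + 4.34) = 0.94*k^6 + 0.46*k^5 - 1.06*k^4 + 5.98*k^3 + 3.35*k^2 + 3.84*k - 3.84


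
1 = 1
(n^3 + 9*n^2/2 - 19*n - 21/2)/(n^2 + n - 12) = (2*n^2 + 15*n + 7)/(2*(n + 4))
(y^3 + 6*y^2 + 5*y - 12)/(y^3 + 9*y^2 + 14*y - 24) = (y + 3)/(y + 6)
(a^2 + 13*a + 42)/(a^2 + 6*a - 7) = (a + 6)/(a - 1)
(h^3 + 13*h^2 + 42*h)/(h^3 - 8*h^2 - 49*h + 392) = h*(h + 6)/(h^2 - 15*h + 56)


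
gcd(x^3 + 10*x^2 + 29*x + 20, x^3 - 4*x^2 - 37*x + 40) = x + 5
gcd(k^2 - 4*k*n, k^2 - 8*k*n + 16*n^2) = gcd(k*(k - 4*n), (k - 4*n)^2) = k - 4*n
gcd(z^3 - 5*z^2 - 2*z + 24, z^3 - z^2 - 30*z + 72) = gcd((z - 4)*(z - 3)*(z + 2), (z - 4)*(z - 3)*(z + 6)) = z^2 - 7*z + 12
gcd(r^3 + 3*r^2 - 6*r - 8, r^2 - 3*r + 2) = r - 2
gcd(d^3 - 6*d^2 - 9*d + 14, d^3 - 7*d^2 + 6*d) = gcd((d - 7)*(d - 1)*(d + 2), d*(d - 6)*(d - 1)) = d - 1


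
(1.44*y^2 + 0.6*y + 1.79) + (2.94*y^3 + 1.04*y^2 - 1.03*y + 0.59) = 2.94*y^3 + 2.48*y^2 - 0.43*y + 2.38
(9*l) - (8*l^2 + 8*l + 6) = -8*l^2 + l - 6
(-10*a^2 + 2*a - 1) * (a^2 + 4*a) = -10*a^4 - 38*a^3 + 7*a^2 - 4*a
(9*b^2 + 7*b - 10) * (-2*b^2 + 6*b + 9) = -18*b^4 + 40*b^3 + 143*b^2 + 3*b - 90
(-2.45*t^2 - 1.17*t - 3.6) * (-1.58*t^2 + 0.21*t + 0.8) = 3.871*t^4 + 1.3341*t^3 + 3.4823*t^2 - 1.692*t - 2.88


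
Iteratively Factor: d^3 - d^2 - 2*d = (d - 2)*(d^2 + d) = d*(d - 2)*(d + 1)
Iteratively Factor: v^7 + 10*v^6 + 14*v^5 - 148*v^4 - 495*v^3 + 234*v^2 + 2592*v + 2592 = (v + 4)*(v^6 + 6*v^5 - 10*v^4 - 108*v^3 - 63*v^2 + 486*v + 648) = (v + 4)^2*(v^5 + 2*v^4 - 18*v^3 - 36*v^2 + 81*v + 162) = (v - 3)*(v + 4)^2*(v^4 + 5*v^3 - 3*v^2 - 45*v - 54) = (v - 3)^2*(v + 4)^2*(v^3 + 8*v^2 + 21*v + 18) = (v - 3)^2*(v + 3)*(v + 4)^2*(v^2 + 5*v + 6) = (v - 3)^2*(v + 3)^2*(v + 4)^2*(v + 2)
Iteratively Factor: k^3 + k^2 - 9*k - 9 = (k - 3)*(k^2 + 4*k + 3) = (k - 3)*(k + 3)*(k + 1)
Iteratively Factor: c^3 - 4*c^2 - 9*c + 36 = (c + 3)*(c^2 - 7*c + 12) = (c - 4)*(c + 3)*(c - 3)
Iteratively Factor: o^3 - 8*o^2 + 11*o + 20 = (o - 4)*(o^2 - 4*o - 5) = (o - 5)*(o - 4)*(o + 1)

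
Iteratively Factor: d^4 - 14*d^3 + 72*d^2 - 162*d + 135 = (d - 3)*(d^3 - 11*d^2 + 39*d - 45) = (d - 5)*(d - 3)*(d^2 - 6*d + 9) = (d - 5)*(d - 3)^2*(d - 3)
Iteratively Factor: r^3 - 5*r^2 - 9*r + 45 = (r - 3)*(r^2 - 2*r - 15) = (r - 3)*(r + 3)*(r - 5)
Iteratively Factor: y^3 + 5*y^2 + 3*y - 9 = (y - 1)*(y^2 + 6*y + 9) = (y - 1)*(y + 3)*(y + 3)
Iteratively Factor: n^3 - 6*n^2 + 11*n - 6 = (n - 2)*(n^2 - 4*n + 3) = (n - 3)*(n - 2)*(n - 1)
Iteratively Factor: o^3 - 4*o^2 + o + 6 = (o - 3)*(o^2 - o - 2) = (o - 3)*(o + 1)*(o - 2)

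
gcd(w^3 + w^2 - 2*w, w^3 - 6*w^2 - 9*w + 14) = w^2 + w - 2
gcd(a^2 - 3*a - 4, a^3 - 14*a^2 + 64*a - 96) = a - 4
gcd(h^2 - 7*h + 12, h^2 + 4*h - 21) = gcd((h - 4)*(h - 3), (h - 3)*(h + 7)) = h - 3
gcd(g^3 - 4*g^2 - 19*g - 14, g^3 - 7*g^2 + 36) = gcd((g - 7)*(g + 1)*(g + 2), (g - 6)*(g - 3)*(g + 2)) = g + 2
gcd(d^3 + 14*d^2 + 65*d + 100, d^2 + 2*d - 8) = d + 4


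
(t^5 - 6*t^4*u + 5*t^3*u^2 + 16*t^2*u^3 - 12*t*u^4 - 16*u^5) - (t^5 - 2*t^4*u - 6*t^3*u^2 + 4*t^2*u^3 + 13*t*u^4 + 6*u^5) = -4*t^4*u + 11*t^3*u^2 + 12*t^2*u^3 - 25*t*u^4 - 22*u^5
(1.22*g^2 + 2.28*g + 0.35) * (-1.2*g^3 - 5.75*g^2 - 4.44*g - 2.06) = -1.464*g^5 - 9.751*g^4 - 18.9468*g^3 - 14.6489*g^2 - 6.2508*g - 0.721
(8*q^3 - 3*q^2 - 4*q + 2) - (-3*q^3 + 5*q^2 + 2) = 11*q^3 - 8*q^2 - 4*q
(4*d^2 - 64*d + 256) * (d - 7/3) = 4*d^3 - 220*d^2/3 + 1216*d/3 - 1792/3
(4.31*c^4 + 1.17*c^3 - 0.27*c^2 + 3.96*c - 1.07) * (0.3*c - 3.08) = 1.293*c^5 - 12.9238*c^4 - 3.6846*c^3 + 2.0196*c^2 - 12.5178*c + 3.2956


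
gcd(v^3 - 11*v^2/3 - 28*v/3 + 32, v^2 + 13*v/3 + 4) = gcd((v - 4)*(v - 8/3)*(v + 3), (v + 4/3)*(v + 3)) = v + 3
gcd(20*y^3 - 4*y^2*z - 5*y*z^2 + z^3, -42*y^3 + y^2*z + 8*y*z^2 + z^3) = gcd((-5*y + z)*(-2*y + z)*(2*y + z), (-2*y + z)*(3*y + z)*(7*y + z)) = 2*y - z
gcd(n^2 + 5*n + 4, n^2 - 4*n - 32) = n + 4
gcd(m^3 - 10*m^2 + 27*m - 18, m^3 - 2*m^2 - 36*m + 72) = m - 6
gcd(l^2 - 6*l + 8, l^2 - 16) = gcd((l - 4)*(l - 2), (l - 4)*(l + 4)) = l - 4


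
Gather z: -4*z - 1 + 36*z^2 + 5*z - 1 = 36*z^2 + z - 2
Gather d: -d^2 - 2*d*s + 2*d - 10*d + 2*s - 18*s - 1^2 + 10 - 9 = -d^2 + d*(-2*s - 8) - 16*s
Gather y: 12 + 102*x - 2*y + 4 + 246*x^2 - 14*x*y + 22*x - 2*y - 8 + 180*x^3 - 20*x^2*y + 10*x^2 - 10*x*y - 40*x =180*x^3 + 256*x^2 + 84*x + y*(-20*x^2 - 24*x - 4) + 8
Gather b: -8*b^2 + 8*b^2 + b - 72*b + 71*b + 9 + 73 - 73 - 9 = 0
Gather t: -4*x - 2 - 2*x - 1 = -6*x - 3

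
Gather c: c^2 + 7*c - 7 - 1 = c^2 + 7*c - 8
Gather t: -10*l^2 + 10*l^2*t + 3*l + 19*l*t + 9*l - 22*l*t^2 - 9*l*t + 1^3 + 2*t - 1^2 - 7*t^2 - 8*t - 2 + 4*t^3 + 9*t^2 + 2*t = -10*l^2 + 12*l + 4*t^3 + t^2*(2 - 22*l) + t*(10*l^2 + 10*l - 4) - 2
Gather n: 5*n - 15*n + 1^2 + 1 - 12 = -10*n - 10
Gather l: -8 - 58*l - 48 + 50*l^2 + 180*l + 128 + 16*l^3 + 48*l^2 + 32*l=16*l^3 + 98*l^2 + 154*l + 72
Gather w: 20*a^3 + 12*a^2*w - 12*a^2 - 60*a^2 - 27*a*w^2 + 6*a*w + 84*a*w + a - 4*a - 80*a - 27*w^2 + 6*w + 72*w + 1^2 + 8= 20*a^3 - 72*a^2 - 83*a + w^2*(-27*a - 27) + w*(12*a^2 + 90*a + 78) + 9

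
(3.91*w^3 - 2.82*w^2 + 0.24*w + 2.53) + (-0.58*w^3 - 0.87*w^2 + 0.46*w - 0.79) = 3.33*w^3 - 3.69*w^2 + 0.7*w + 1.74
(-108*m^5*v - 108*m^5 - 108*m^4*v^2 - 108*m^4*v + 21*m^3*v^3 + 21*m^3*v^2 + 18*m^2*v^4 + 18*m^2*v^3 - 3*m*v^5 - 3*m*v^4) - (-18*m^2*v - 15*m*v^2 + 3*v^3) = -108*m^5*v - 108*m^5 - 108*m^4*v^2 - 108*m^4*v + 21*m^3*v^3 + 21*m^3*v^2 + 18*m^2*v^4 + 18*m^2*v^3 + 18*m^2*v - 3*m*v^5 - 3*m*v^4 + 15*m*v^2 - 3*v^3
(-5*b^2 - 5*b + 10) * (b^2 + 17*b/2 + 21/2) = -5*b^4 - 95*b^3/2 - 85*b^2 + 65*b/2 + 105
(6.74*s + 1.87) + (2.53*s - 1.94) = 9.27*s - 0.0699999999999998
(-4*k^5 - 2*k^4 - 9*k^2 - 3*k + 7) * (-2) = 8*k^5 + 4*k^4 + 18*k^2 + 6*k - 14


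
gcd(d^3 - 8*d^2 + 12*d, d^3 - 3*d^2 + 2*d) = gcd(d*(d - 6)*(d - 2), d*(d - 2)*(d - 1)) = d^2 - 2*d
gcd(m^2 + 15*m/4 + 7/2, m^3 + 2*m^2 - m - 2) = m + 2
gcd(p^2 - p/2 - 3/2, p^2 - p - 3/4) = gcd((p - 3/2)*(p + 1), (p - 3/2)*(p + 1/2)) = p - 3/2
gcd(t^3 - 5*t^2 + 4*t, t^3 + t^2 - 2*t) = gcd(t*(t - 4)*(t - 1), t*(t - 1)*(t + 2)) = t^2 - t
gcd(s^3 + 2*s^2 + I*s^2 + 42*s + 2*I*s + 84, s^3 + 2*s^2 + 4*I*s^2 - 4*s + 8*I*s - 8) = s + 2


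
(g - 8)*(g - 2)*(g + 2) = g^3 - 8*g^2 - 4*g + 32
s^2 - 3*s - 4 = (s - 4)*(s + 1)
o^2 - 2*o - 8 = (o - 4)*(o + 2)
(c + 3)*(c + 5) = c^2 + 8*c + 15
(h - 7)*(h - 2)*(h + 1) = h^3 - 8*h^2 + 5*h + 14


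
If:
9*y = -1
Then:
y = -1/9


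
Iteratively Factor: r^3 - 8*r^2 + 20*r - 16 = (r - 2)*(r^2 - 6*r + 8) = (r - 2)^2*(r - 4)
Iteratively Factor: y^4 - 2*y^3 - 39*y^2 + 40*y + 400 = (y - 5)*(y^3 + 3*y^2 - 24*y - 80) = (y - 5)*(y + 4)*(y^2 - y - 20) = (y - 5)*(y + 4)^2*(y - 5)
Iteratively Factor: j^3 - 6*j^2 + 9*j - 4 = (j - 1)*(j^2 - 5*j + 4) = (j - 4)*(j - 1)*(j - 1)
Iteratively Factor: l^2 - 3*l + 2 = (l - 1)*(l - 2)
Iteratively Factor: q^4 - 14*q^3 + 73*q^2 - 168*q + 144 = (q - 3)*(q^3 - 11*q^2 + 40*q - 48) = (q - 4)*(q - 3)*(q^2 - 7*q + 12) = (q - 4)*(q - 3)^2*(q - 4)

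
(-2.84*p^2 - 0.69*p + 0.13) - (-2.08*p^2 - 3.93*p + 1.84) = -0.76*p^2 + 3.24*p - 1.71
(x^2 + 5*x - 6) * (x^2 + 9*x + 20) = x^4 + 14*x^3 + 59*x^2 + 46*x - 120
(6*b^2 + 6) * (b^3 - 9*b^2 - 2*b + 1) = 6*b^5 - 54*b^4 - 6*b^3 - 48*b^2 - 12*b + 6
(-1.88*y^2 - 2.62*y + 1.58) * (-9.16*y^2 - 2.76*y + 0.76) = 17.2208*y^4 + 29.188*y^3 - 8.6704*y^2 - 6.352*y + 1.2008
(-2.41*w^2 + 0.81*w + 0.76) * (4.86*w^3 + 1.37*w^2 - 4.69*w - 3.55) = -11.7126*w^5 + 0.6349*w^4 + 16.1062*w^3 + 5.7978*w^2 - 6.4399*w - 2.698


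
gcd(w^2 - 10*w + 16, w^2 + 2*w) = 1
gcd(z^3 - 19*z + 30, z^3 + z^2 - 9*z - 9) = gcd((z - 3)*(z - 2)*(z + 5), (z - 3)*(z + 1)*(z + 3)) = z - 3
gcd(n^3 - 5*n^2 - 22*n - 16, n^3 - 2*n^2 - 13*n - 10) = n^2 + 3*n + 2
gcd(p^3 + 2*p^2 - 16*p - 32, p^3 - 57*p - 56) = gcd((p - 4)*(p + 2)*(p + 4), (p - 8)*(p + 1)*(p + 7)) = 1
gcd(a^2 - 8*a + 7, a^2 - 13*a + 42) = a - 7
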